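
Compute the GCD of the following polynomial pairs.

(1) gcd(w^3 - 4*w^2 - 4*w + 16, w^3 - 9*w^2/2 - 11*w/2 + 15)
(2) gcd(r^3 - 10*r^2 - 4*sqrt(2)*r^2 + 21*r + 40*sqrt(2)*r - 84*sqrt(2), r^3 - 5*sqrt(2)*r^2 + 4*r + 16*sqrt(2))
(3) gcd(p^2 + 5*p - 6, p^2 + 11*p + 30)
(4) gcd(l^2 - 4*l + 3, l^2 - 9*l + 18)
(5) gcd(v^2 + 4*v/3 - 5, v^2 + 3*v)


(1) = gcd((w - 4)*(w - 2)*(w + 2), (w - 5)*(w - 3/2)*(w + 2)) = w + 2
(2) = r - 4*sqrt(2)
(3) = p + 6
(4) = gcd((l - 3)*(l - 1), (l - 6)*(l - 3)) = l - 3
(5) = gcd((v - 5/3)*(v + 3), v*(v + 3)) = v + 3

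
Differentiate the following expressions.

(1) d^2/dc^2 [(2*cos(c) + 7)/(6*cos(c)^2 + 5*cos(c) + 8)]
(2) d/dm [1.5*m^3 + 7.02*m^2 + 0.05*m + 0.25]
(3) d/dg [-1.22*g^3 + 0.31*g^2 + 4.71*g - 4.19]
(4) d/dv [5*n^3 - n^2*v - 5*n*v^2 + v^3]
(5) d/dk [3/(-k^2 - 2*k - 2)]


(1) = (-162*(1 - cos(2*c))^2*cos(c) - 237*(1 - cos(2*c))^2 + 1879*cos(c)/2 + 865*cos(2*c)/2 - 243*cos(3*c)/2 + 36*cos(5*c) + 1797/2)/(5*cos(c) + 3*cos(2*c) + 11)^3
(2) = 4.5*m^2 + 14.04*m + 0.05
(3) = -3.66*g^2 + 0.62*g + 4.71
(4) = -n^2 - 10*n*v + 3*v^2
(5) = 6*(k + 1)/(k^2 + 2*k + 2)^2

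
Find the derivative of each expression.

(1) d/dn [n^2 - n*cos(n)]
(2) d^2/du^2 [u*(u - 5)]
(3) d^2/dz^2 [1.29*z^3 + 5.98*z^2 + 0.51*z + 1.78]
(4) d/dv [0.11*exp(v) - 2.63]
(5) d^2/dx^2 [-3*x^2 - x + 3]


(1) = n*sin(n) + 2*n - cos(n)
(2) = 2
(3) = 7.74*z + 11.96
(4) = 0.11*exp(v)
(5) = -6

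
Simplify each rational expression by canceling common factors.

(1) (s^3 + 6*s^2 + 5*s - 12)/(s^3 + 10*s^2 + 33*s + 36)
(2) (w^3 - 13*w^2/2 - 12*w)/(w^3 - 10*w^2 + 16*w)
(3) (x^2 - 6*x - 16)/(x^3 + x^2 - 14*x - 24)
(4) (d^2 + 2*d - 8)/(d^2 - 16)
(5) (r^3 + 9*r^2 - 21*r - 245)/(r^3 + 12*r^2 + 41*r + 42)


(1) = (s - 1)/(s + 3)
(2) = (2*w + 3)/(2*w - 4)
(3) = (x - 8)/(x^2 - x - 12)
(4) = (d - 2)/(d - 4)
(5) = (r^2 + 2*r - 35)/(r^2 + 5*r + 6)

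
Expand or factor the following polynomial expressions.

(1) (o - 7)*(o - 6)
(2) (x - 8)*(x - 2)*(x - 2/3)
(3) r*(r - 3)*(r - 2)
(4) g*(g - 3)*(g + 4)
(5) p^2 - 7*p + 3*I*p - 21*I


(1) = o^2 - 13*o + 42
(2) = x^3 - 32*x^2/3 + 68*x/3 - 32/3
(3) = r^3 - 5*r^2 + 6*r
(4) = g^3 + g^2 - 12*g
(5) = (p - 7)*(p + 3*I)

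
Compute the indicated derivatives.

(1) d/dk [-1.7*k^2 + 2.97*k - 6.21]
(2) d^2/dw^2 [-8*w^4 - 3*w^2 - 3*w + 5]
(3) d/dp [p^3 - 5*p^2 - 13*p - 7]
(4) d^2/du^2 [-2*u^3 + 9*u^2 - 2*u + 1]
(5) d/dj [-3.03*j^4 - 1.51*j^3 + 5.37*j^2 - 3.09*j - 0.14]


(1) = 2.97 - 3.4*k
(2) = -96*w^2 - 6
(3) = 3*p^2 - 10*p - 13
(4) = 18 - 12*u
(5) = -12.12*j^3 - 4.53*j^2 + 10.74*j - 3.09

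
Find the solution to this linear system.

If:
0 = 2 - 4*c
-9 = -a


Then:
a = 9
c = 1/2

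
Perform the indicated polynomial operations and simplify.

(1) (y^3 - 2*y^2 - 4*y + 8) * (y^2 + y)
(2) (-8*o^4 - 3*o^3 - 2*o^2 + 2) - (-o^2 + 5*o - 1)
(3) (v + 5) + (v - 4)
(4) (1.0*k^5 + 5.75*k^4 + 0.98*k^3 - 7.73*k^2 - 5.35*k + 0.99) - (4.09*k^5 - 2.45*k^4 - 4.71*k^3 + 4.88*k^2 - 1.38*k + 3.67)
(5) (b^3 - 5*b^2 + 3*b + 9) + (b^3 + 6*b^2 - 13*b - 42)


(1) = y^5 - y^4 - 6*y^3 + 4*y^2 + 8*y
(2) = -8*o^4 - 3*o^3 - o^2 - 5*o + 3
(3) = 2*v + 1
(4) = -3.09*k^5 + 8.2*k^4 + 5.69*k^3 - 12.61*k^2 - 3.97*k - 2.68
(5) = 2*b^3 + b^2 - 10*b - 33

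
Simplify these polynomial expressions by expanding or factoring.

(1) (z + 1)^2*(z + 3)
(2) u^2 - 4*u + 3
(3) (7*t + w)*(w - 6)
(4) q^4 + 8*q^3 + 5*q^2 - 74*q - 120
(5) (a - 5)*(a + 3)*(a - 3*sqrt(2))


(1) = z^3 + 5*z^2 + 7*z + 3
(2) = (u - 3)*(u - 1)
(3) = 7*t*w - 42*t + w^2 - 6*w
(4) = (q - 3)*(q + 2)*(q + 4)*(q + 5)
(5) = a^3 - 3*sqrt(2)*a^2 - 2*a^2 - 15*a + 6*sqrt(2)*a + 45*sqrt(2)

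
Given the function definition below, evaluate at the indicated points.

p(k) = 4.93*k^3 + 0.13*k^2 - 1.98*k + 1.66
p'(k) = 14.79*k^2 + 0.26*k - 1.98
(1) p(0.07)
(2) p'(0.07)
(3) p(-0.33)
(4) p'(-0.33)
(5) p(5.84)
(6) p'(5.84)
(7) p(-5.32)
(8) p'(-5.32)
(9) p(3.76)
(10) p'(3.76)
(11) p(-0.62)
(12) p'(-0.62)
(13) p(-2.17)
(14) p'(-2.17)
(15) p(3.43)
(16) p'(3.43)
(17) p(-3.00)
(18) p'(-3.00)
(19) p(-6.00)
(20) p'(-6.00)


(1) = 1.52
(2) = -1.89
(3) = 2.15
(4) = -0.46
(5) = 976.47
(6) = 503.96
(7) = -726.43
(8) = 415.23
(9) = 258.12
(10) = 208.09
(11) = 1.76
(12) = 3.54
(13) = -43.81
(14) = 67.10
(15) = 195.34
(16) = 172.91
(17) = -124.34
(18) = 130.35
(19) = -1046.66
(20) = 528.90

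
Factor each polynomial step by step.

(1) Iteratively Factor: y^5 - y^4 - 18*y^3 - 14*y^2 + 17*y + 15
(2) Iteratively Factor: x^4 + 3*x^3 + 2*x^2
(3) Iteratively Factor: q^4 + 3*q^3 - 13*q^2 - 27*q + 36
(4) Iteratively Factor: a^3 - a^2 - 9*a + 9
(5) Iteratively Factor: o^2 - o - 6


(1) = (y + 3)*(y^4 - 4*y^3 - 6*y^2 + 4*y + 5) = (y - 5)*(y + 3)*(y^3 + y^2 - y - 1) = (y - 5)*(y + 1)*(y + 3)*(y^2 - 1) = (y - 5)*(y - 1)*(y + 1)*(y + 3)*(y + 1)
(2) = (x + 2)*(x^3 + x^2) = x*(x + 2)*(x^2 + x) = x*(x + 1)*(x + 2)*(x)
(3) = (q + 4)*(q^3 - q^2 - 9*q + 9) = (q - 3)*(q + 4)*(q^2 + 2*q - 3) = (q - 3)*(q + 3)*(q + 4)*(q - 1)
(4) = (a + 3)*(a^2 - 4*a + 3) = (a - 3)*(a + 3)*(a - 1)
(5) = (o - 3)*(o + 2)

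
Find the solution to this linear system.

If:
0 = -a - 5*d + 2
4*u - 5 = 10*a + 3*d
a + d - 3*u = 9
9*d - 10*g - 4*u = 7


Then:
a = -53/25
d = 103/125
g = 884/625
u = -429/125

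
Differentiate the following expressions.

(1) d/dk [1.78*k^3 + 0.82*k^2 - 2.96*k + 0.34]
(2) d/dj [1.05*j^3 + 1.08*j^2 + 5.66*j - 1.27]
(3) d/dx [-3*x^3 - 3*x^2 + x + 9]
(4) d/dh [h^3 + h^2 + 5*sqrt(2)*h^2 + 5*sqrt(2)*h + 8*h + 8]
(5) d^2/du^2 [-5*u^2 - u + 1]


(1) = 5.34*k^2 + 1.64*k - 2.96
(2) = 3.15*j^2 + 2.16*j + 5.66
(3) = -9*x^2 - 6*x + 1
(4) = 3*h^2 + 2*h + 10*sqrt(2)*h + 5*sqrt(2) + 8
(5) = -10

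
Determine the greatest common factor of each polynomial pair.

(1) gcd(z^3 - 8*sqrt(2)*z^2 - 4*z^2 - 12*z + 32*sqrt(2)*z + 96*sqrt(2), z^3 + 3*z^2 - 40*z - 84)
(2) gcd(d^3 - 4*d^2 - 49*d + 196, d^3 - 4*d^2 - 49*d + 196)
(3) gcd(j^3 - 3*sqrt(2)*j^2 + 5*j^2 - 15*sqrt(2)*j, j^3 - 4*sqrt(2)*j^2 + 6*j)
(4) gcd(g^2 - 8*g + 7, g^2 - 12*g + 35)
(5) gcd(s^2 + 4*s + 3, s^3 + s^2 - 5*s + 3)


(1) = z^2 - 4*z - 12
(2) = d^3 - 4*d^2 - 49*d + 196
(3) = j^2 - 3*sqrt(2)*j
(4) = g - 7
(5) = s + 3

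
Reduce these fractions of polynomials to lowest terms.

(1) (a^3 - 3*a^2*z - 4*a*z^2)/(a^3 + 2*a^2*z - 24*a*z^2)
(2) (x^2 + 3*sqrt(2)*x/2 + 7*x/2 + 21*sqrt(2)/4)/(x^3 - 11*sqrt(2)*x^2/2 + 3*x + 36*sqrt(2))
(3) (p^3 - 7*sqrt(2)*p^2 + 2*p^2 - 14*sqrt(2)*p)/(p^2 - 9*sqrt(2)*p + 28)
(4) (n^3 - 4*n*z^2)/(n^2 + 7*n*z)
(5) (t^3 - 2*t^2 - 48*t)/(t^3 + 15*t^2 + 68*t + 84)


(1) = (a + z)/(a + 6*z)
(2) = (8*x + 28)/(8*x^2 - 56*sqrt(2)*x + 192)
(3) = (p^2 + 2*p)/(p - 2*sqrt(2))
(4) = (n^2 - 4*z^2)/(n + 7*z)
(5) = (t^2 - 8*t)/(t^2 + 9*t + 14)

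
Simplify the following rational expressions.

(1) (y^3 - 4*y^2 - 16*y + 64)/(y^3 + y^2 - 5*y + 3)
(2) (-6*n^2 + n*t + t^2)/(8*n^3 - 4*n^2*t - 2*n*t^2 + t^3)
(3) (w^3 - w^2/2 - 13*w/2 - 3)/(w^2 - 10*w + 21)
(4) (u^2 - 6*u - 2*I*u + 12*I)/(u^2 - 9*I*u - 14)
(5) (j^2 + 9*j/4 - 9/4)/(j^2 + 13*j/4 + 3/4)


(1) = (y^3 - 4*y^2 - 16*y + 64)/(y^3 + y^2 - 5*y + 3)
(2) = (3*n + t)/(-4*n^2 + t^2)
(3) = (2*w^2 + 5*w + 2)/(2*w - 14)
(4) = (u - 6)/(u - 7*I)
(5) = (4*j - 3)/(4*j + 1)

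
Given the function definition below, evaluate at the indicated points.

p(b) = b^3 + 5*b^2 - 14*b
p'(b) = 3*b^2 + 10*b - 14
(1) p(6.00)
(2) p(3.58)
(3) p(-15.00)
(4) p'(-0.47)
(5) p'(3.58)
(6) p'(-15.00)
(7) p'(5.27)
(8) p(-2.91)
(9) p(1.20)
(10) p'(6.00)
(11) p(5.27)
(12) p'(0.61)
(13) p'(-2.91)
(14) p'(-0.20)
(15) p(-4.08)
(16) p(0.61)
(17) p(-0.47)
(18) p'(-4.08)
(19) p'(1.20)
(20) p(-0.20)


(1) = 312.00
(2) = 59.84
(3) = -2040.00
(4) = -18.04
(5) = 60.25
(6) = 511.00
(7) = 122.02
(8) = 58.44
(9) = -7.87
(10) = 154.00
(11) = 211.45
(12) = -6.78
(13) = -17.70
(14) = -15.88
(15) = 72.43
(16) = -6.45
(17) = 7.58
(18) = -4.86
(19) = 2.32
(20) = 2.99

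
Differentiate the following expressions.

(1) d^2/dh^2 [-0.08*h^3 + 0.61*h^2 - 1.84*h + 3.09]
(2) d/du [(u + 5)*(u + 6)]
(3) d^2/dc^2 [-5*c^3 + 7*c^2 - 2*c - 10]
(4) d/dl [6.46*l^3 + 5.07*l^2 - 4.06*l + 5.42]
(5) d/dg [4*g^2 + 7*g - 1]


(1) = 1.22 - 0.48*h
(2) = 2*u + 11
(3) = 14 - 30*c
(4) = 19.38*l^2 + 10.14*l - 4.06
(5) = 8*g + 7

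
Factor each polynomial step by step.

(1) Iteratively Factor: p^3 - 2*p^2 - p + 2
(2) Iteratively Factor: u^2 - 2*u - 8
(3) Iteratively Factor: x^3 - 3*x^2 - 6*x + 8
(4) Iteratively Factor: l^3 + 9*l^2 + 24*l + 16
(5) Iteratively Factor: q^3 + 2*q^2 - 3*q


(1) = (p + 1)*(p^2 - 3*p + 2) = (p - 2)*(p + 1)*(p - 1)
(2) = (u - 4)*(u + 2)
(3) = (x - 1)*(x^2 - 2*x - 8) = (x - 4)*(x - 1)*(x + 2)
(4) = (l + 4)*(l^2 + 5*l + 4) = (l + 1)*(l + 4)*(l + 4)
(5) = (q + 3)*(q^2 - q) = q*(q + 3)*(q - 1)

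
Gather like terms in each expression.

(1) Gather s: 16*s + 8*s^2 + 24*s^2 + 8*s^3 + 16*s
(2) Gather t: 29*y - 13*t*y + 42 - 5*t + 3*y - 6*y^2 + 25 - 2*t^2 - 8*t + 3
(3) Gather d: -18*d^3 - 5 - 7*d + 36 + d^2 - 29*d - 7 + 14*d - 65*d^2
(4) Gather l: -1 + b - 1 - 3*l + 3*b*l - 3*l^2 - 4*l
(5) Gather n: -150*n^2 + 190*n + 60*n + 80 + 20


(1) = 8*s^3 + 32*s^2 + 32*s
(2) = -2*t^2 + t*(-13*y - 13) - 6*y^2 + 32*y + 70
(3) = -18*d^3 - 64*d^2 - 22*d + 24
(4) = b - 3*l^2 + l*(3*b - 7) - 2
(5) = -150*n^2 + 250*n + 100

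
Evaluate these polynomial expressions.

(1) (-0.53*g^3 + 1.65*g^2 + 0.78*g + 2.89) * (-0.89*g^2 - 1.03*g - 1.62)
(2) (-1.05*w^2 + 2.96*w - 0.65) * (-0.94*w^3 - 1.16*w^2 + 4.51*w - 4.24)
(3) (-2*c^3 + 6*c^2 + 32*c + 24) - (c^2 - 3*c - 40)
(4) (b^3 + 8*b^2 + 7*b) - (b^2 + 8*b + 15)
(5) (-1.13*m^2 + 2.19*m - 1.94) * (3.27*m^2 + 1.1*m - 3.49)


(1) = 0.4717*g^5 - 0.9226*g^4 - 1.5351*g^3 - 6.0485*g^2 - 4.2403*g - 4.6818
(2) = 0.987*w^5 - 1.5644*w^4 - 7.5581*w^3 + 18.5556*w^2 - 15.4819*w + 2.756
(3) = -2*c^3 + 5*c^2 + 35*c + 64
(4) = b^3 + 7*b^2 - b - 15
(5) = -3.6951*m^4 + 5.9183*m^3 + 0.0089*m^2 - 9.7771*m + 6.7706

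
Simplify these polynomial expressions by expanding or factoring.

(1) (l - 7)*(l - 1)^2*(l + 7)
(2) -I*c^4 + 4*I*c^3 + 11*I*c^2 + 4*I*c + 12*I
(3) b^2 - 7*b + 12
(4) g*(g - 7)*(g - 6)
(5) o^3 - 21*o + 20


(1) = l^4 - 2*l^3 - 48*l^2 + 98*l - 49
(2) = (c - 6)*(c + 2)*(c - I)*(-I*c + 1)
(3) = (b - 4)*(b - 3)
(4) = g^3 - 13*g^2 + 42*g
(5) = (o - 4)*(o - 1)*(o + 5)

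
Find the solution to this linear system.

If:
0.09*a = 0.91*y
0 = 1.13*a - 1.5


Then:
a = 1.33
y = 0.13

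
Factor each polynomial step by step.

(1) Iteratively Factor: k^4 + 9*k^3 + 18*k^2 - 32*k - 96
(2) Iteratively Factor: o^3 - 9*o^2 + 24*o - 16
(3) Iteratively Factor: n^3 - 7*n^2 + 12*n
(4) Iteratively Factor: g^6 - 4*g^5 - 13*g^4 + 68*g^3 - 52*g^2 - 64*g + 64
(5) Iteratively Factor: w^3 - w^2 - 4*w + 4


(1) = (k + 4)*(k^3 + 5*k^2 - 2*k - 24) = (k - 2)*(k + 4)*(k^2 + 7*k + 12) = (k - 2)*(k + 4)^2*(k + 3)
(2) = (o - 4)*(o^2 - 5*o + 4) = (o - 4)^2*(o - 1)
(3) = (n - 4)*(n^2 - 3*n) = n*(n - 4)*(n - 3)
(4) = (g - 1)*(g^5 - 3*g^4 - 16*g^3 + 52*g^2 - 64) = (g - 1)*(g + 1)*(g^4 - 4*g^3 - 12*g^2 + 64*g - 64) = (g - 2)*(g - 1)*(g + 1)*(g^3 - 2*g^2 - 16*g + 32) = (g - 4)*(g - 2)*(g - 1)*(g + 1)*(g^2 + 2*g - 8) = (g - 4)*(g - 2)*(g - 1)*(g + 1)*(g + 4)*(g - 2)
(5) = (w - 1)*(w^2 - 4) = (w - 1)*(w + 2)*(w - 2)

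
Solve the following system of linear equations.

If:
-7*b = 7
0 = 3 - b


Then:
No Solution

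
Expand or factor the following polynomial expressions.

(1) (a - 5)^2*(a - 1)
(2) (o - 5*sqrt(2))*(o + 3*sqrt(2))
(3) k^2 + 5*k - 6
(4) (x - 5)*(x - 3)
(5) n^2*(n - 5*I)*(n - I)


(1) = a^3 - 11*a^2 + 35*a - 25
(2) = o^2 - 2*sqrt(2)*o - 30
(3) = (k - 1)*(k + 6)
(4) = x^2 - 8*x + 15
(5) = n^4 - 6*I*n^3 - 5*n^2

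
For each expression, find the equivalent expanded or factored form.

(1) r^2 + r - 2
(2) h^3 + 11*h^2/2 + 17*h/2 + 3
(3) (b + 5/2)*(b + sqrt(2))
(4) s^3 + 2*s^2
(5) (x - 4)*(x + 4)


(1) = (r - 1)*(r + 2)
(2) = (h + 1/2)*(h + 2)*(h + 3)
(3) = b^2 + sqrt(2)*b + 5*b/2 + 5*sqrt(2)/2
(4) = s^2*(s + 2)
(5) = x^2 - 16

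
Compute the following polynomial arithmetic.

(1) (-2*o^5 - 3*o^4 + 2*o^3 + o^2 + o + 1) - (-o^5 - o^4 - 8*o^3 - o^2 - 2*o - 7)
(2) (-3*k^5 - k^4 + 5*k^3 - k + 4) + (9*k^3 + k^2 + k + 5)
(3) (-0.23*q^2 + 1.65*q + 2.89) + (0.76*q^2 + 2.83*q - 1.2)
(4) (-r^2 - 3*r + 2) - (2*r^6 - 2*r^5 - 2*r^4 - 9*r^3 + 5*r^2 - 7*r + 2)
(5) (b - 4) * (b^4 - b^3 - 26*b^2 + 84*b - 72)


(1) = -o^5 - 2*o^4 + 10*o^3 + 2*o^2 + 3*o + 8
(2) = -3*k^5 - k^4 + 14*k^3 + k^2 + 9
(3) = 0.53*q^2 + 4.48*q + 1.69
(4) = -2*r^6 + 2*r^5 + 2*r^4 + 9*r^3 - 6*r^2 + 4*r
(5) = b^5 - 5*b^4 - 22*b^3 + 188*b^2 - 408*b + 288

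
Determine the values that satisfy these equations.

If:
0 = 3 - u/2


Then:
u = 6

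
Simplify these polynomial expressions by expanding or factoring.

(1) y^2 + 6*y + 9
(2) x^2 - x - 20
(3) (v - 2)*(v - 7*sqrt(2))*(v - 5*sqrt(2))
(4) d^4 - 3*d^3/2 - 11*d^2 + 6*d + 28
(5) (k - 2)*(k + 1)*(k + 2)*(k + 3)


(1) = (y + 3)^2
(2) = (x - 5)*(x + 4)
(3) = v^3 - 12*sqrt(2)*v^2 - 2*v^2 + 24*sqrt(2)*v + 70*v - 140
(4) = (d - 7/2)*(d - 2)*(d + 2)^2
(5) = k^4 + 4*k^3 - k^2 - 16*k - 12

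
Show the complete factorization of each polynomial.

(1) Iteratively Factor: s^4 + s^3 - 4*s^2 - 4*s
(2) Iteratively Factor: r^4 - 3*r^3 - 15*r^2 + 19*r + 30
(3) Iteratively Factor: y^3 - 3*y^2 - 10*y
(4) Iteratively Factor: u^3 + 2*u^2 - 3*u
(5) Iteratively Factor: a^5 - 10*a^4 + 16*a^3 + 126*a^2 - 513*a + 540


(1) = (s)*(s^3 + s^2 - 4*s - 4) = s*(s + 1)*(s^2 - 4) = s*(s - 2)*(s + 1)*(s + 2)
(2) = (r + 1)*(r^3 - 4*r^2 - 11*r + 30) = (r + 1)*(r + 3)*(r^2 - 7*r + 10) = (r - 2)*(r + 1)*(r + 3)*(r - 5)
(3) = (y - 5)*(y^2 + 2*y) = (y - 5)*(y + 2)*(y)
(4) = (u - 1)*(u^2 + 3*u) = u*(u - 1)*(u + 3)
(5) = (a + 4)*(a^4 - 14*a^3 + 72*a^2 - 162*a + 135) = (a - 3)*(a + 4)*(a^3 - 11*a^2 + 39*a - 45) = (a - 3)^2*(a + 4)*(a^2 - 8*a + 15) = (a - 5)*(a - 3)^2*(a + 4)*(a - 3)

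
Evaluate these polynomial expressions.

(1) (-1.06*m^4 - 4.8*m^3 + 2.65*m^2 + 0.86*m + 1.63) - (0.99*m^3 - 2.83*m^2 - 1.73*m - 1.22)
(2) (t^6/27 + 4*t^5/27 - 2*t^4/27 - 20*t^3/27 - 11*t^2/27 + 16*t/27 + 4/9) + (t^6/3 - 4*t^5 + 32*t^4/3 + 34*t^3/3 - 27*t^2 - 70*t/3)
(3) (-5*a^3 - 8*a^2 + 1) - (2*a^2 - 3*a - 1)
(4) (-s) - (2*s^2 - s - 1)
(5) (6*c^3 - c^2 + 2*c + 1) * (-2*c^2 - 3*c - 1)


(1) = -1.06*m^4 - 5.79*m^3 + 5.48*m^2 + 2.59*m + 2.85
(2) = 10*t^6/27 - 104*t^5/27 + 286*t^4/27 + 286*t^3/27 - 740*t^2/27 - 614*t/27 + 4/9
(3) = -5*a^3 - 10*a^2 + 3*a + 2
(4) = 1 - 2*s^2
(5) = -12*c^5 - 16*c^4 - 7*c^3 - 7*c^2 - 5*c - 1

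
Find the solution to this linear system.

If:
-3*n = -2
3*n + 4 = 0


Then:
No Solution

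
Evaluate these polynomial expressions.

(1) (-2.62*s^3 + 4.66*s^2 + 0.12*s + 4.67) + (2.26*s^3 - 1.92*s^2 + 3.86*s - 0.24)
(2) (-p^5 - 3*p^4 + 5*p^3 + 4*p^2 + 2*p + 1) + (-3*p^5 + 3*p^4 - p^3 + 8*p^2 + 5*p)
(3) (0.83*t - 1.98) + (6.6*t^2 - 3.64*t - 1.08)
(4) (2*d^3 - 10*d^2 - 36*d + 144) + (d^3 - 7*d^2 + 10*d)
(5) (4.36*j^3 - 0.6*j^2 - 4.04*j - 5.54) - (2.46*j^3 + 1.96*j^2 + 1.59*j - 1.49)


(1) = -0.36*s^3 + 2.74*s^2 + 3.98*s + 4.43
(2) = -4*p^5 + 4*p^3 + 12*p^2 + 7*p + 1
(3) = 6.6*t^2 - 2.81*t - 3.06
(4) = 3*d^3 - 17*d^2 - 26*d + 144
(5) = 1.9*j^3 - 2.56*j^2 - 5.63*j - 4.05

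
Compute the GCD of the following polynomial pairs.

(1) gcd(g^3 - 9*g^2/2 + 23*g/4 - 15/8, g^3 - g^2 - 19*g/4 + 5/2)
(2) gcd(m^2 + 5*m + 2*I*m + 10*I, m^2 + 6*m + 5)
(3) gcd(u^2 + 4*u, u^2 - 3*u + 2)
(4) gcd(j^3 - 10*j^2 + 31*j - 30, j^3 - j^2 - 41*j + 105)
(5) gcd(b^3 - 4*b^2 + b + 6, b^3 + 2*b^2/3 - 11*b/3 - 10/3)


(1) = g^2 - 3*g + 5/4
(2) = m + 5
(3) = 1
(4) = j^2 - 8*j + 15
(5) = gcd((b - 3)*(b - 2)*(b + 1), (b - 2)*(b + 1)*(b + 5/3)) = b^2 - b - 2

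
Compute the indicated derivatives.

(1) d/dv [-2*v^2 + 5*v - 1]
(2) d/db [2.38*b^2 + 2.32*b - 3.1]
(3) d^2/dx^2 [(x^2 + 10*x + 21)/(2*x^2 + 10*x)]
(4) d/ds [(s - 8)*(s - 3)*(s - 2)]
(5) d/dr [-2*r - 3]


(1) = 5 - 4*v
(2) = 4.76*b + 2.32
(3) = (5*x^3 + 63*x^2 + 315*x + 525)/(x^3*(x^3 + 15*x^2 + 75*x + 125))
(4) = 3*s^2 - 26*s + 46
(5) = -2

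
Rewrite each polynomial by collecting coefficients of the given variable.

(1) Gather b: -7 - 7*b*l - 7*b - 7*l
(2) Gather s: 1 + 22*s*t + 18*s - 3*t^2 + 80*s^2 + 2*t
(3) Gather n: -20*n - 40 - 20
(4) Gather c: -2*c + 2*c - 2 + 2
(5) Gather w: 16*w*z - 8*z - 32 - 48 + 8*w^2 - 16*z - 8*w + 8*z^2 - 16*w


(1) = b*(-7*l - 7) - 7*l - 7
(2) = 80*s^2 + s*(22*t + 18) - 3*t^2 + 2*t + 1
(3) = -20*n - 60
(4) = 0
(5) = 8*w^2 + w*(16*z - 24) + 8*z^2 - 24*z - 80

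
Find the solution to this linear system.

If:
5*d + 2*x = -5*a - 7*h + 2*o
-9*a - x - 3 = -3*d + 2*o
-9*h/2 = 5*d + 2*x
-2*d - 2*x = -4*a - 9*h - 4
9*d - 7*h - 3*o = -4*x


Then:
a = -29/26
d = -59/26
h = 7/13
o = -55/26
x = 58/13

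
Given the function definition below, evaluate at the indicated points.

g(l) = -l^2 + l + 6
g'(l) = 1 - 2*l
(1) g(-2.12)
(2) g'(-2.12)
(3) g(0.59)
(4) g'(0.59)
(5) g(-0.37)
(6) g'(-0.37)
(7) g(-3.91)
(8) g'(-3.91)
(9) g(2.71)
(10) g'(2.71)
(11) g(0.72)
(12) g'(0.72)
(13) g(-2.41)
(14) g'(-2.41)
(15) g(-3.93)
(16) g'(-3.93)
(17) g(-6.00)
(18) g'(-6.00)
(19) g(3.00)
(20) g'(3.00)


(1) = -0.61
(2) = 5.24
(3) = 6.24
(4) = -0.18
(5) = 5.49
(6) = 1.74
(7) = -13.20
(8) = 8.82
(9) = 1.37
(10) = -4.42
(11) = 6.20
(12) = -0.44
(13) = -2.22
(14) = 5.82
(15) = -13.37
(16) = 8.86
(17) = -36.00
(18) = 13.00
(19) = 0.00
(20) = -5.00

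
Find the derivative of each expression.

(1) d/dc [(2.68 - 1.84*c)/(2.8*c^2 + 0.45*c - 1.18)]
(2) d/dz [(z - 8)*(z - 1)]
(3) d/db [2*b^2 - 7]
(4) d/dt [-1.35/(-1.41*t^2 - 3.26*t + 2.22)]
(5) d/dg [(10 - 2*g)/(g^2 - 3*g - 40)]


(1) = (5.152*c^2 - 15.008*c + 0.9652)/(7.84*c^4 + 2.52*c^3 - 6.4055*c^2 - 1.062*c + 1.3924)
(2) = 2*z - 9
(3) = 4*b
(4) = (-3.807*t - 4.401)/(1.41*t^2 + 3.26*t - 2.22)^2
(5) = 2*(g^2 - 10*g + 55)/(g^4 - 6*g^3 - 71*g^2 + 240*g + 1600)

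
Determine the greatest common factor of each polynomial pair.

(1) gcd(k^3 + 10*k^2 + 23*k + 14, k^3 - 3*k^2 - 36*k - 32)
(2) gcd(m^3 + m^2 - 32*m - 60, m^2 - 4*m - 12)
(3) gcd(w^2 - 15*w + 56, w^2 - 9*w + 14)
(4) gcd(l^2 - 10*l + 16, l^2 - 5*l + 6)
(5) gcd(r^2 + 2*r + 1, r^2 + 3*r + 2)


(1) = gcd((k + 1)*(k + 2)*(k + 7), (k - 8)*(k + 1)*(k + 4)) = k + 1
(2) = m^2 - 4*m - 12
(3) = gcd((w - 8)*(w - 7), (w - 7)*(w - 2)) = w - 7
(4) = l - 2
(5) = gcd((r + 1)^2, (r + 1)*(r + 2)) = r + 1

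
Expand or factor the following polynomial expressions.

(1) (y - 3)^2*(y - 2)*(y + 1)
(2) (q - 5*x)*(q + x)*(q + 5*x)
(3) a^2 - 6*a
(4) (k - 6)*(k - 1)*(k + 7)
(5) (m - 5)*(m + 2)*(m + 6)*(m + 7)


(1) = y^4 - 7*y^3 + 13*y^2 + 3*y - 18
(2) = q^3 + q^2*x - 25*q*x^2 - 25*x^3
(3) = a*(a - 6)
(4) = k^3 - 43*k + 42
(5) = m^4 + 10*m^3 - 7*m^2 - 256*m - 420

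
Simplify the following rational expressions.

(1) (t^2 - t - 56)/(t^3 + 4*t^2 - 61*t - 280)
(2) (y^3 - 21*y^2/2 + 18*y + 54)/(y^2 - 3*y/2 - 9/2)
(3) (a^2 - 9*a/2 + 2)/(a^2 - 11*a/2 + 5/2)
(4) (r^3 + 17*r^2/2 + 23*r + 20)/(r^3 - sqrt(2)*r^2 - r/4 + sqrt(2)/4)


(1) = 1/(t + 5)
(2) = (y^2 - 12*y + 36)/(y - 3)
(3) = (a - 4)/(a - 5)
(4) = (8*r^3 + 68*r^2 + 184*r + 160)/(8*r^3 - 8*sqrt(2)*r^2 - 2*r + 2*sqrt(2))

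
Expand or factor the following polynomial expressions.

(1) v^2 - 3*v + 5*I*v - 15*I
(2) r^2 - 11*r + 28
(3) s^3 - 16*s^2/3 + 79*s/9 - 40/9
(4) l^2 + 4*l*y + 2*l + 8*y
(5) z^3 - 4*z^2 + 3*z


(1) = (v - 3)*(v + 5*I)
(2) = (r - 7)*(r - 4)
(3) = (s - 8/3)*(s - 5/3)*(s - 1)
(4) = (l + 2)*(l + 4*y)
(5) = z*(z - 3)*(z - 1)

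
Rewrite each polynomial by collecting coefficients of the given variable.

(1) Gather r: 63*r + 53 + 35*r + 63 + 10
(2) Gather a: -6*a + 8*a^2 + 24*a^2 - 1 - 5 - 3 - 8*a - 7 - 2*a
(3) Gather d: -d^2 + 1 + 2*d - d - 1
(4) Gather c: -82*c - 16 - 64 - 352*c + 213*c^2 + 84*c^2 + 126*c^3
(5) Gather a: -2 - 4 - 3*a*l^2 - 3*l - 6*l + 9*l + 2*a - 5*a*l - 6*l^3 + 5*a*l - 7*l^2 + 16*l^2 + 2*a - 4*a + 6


(1) = 98*r + 126
(2) = 32*a^2 - 16*a - 16
(3) = -d^2 + d
(4) = 126*c^3 + 297*c^2 - 434*c - 80
(5) = -3*a*l^2 - 6*l^3 + 9*l^2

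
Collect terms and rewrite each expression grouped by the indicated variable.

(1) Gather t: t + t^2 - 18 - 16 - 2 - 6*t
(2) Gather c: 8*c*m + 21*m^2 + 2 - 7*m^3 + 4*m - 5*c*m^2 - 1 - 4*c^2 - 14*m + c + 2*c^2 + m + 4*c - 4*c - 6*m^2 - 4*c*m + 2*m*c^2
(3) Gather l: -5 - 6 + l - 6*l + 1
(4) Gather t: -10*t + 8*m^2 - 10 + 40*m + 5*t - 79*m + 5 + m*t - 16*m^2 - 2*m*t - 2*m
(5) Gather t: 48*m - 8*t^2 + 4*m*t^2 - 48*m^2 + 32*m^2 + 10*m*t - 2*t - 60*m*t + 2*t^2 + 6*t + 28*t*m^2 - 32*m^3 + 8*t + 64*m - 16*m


(1) = t^2 - 5*t - 36
(2) = c^2*(2*m - 2) + c*(-5*m^2 + 4*m + 1) - 7*m^3 + 15*m^2 - 9*m + 1
(3) = -5*l - 10
(4) = -8*m^2 - 41*m + t*(-m - 5) - 5
(5) = -32*m^3 - 16*m^2 + 96*m + t^2*(4*m - 6) + t*(28*m^2 - 50*m + 12)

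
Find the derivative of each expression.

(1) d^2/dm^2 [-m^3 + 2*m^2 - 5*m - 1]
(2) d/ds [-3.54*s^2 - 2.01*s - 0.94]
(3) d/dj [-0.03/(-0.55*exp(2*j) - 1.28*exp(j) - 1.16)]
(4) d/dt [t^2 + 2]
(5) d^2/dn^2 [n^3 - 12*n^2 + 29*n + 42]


(1) = 4 - 6*m
(2) = -7.08*s - 2.01
(3) = (-0.033*exp(j) - 0.0384)*exp(j)/(0.55*exp(2*j) + 1.28*exp(j) + 1.16)^2
(4) = 2*t
(5) = 6*n - 24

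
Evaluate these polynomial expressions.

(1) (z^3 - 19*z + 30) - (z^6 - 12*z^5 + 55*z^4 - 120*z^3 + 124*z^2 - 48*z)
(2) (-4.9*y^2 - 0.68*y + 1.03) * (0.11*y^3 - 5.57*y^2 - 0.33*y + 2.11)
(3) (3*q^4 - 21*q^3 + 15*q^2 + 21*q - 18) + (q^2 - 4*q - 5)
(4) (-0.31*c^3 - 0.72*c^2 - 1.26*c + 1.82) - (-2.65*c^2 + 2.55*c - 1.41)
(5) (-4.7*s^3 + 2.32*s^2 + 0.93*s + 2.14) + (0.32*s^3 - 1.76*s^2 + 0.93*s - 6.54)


(1) = -z^6 + 12*z^5 - 55*z^4 + 121*z^3 - 124*z^2 + 29*z + 30
(2) = -0.539*y^5 + 27.2182*y^4 + 5.5179*y^3 - 15.8517*y^2 - 1.7747*y + 2.1733
(3) = 3*q^4 - 21*q^3 + 16*q^2 + 17*q - 23
(4) = -0.31*c^3 + 1.93*c^2 - 3.81*c + 3.23
(5) = -4.38*s^3 + 0.56*s^2 + 1.86*s - 4.4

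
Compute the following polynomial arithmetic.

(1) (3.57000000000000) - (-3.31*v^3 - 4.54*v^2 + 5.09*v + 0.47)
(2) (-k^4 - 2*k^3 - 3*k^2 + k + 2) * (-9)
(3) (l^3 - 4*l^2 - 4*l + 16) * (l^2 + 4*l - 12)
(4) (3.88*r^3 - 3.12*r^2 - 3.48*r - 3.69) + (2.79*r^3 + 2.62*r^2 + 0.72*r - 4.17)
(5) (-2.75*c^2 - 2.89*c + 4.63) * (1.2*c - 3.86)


(1) = 3.31*v^3 + 4.54*v^2 - 5.09*v + 3.1
(2) = 9*k^4 + 18*k^3 + 27*k^2 - 9*k - 18
(3) = l^5 - 32*l^3 + 48*l^2 + 112*l - 192
(4) = 6.67*r^3 - 0.5*r^2 - 2.76*r - 7.86
(5) = -3.3*c^3 + 7.147*c^2 + 16.7114*c - 17.8718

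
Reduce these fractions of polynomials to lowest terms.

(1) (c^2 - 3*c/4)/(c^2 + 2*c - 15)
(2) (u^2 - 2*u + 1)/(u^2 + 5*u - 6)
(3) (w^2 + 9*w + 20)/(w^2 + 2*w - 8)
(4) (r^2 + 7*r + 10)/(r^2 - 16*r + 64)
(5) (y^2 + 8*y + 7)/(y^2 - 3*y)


(1) = (4*c^2 - 3*c)/(4*c^2 + 8*c - 60)
(2) = (u - 1)/(u + 6)
(3) = (w + 5)/(w - 2)
(4) = (r^2 + 7*r + 10)/(r^2 - 16*r + 64)
(5) = (y^2 + 8*y + 7)/(y^2 - 3*y)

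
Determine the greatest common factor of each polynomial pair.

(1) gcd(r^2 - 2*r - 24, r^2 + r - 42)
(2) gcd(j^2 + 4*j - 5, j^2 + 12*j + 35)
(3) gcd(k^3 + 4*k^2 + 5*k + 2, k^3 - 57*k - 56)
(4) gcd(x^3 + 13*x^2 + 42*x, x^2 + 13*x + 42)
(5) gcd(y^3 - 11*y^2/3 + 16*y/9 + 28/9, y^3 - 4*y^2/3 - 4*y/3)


(1) = r - 6
(2) = gcd((j - 1)*(j + 5), (j + 5)*(j + 7)) = j + 5
(3) = k + 1
(4) = x^2 + 13*x + 42
(5) = y^2 - 4*y/3 - 4/3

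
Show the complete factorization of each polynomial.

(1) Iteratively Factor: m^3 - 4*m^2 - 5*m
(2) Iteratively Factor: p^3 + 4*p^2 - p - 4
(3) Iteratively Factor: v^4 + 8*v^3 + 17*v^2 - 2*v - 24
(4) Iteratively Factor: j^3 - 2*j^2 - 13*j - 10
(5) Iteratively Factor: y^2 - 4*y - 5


(1) = (m)*(m^2 - 4*m - 5) = m*(m + 1)*(m - 5)
(2) = (p + 4)*(p^2 - 1) = (p + 1)*(p + 4)*(p - 1)
(3) = (v + 2)*(v^3 + 6*v^2 + 5*v - 12) = (v + 2)*(v + 3)*(v^2 + 3*v - 4) = (v + 2)*(v + 3)*(v + 4)*(v - 1)
(4) = (j + 1)*(j^2 - 3*j - 10) = (j - 5)*(j + 1)*(j + 2)
(5) = (y - 5)*(y + 1)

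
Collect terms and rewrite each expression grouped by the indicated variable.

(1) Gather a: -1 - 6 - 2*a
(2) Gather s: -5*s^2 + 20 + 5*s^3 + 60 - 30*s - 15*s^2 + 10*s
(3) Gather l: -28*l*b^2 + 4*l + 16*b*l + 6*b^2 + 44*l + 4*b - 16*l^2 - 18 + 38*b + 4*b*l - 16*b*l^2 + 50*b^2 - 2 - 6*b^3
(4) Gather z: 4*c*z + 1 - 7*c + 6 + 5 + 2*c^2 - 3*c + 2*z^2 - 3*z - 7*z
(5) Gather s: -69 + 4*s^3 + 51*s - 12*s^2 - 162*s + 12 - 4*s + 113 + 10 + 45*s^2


(1) = -2*a - 7
(2) = 5*s^3 - 20*s^2 - 20*s + 80
(3) = -6*b^3 + 56*b^2 + 42*b + l^2*(-16*b - 16) + l*(-28*b^2 + 20*b + 48) - 20
(4) = 2*c^2 - 10*c + 2*z^2 + z*(4*c - 10) + 12
(5) = 4*s^3 + 33*s^2 - 115*s + 66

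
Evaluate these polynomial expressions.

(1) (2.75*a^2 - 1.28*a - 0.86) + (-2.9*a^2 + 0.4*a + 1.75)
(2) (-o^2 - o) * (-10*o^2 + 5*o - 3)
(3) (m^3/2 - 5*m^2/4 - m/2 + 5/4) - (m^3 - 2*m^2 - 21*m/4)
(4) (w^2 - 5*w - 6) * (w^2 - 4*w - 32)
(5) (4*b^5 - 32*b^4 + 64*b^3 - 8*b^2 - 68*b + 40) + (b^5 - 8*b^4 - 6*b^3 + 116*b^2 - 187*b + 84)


(1) = -0.15*a^2 - 0.88*a + 0.89
(2) = 10*o^4 + 5*o^3 - 2*o^2 + 3*o
(3) = -m^3/2 + 3*m^2/4 + 19*m/4 + 5/4
(4) = w^4 - 9*w^3 - 18*w^2 + 184*w + 192
(5) = 5*b^5 - 40*b^4 + 58*b^3 + 108*b^2 - 255*b + 124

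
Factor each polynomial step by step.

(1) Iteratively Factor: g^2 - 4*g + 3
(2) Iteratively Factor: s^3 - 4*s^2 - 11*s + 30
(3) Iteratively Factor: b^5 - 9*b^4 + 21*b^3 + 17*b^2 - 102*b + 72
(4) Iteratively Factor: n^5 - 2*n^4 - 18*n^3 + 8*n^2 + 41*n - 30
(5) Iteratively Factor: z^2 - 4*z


(1) = (g - 1)*(g - 3)
(2) = (s - 2)*(s^2 - 2*s - 15) = (s - 5)*(s - 2)*(s + 3)
(3) = (b + 2)*(b^4 - 11*b^3 + 43*b^2 - 69*b + 36) = (b - 3)*(b + 2)*(b^3 - 8*b^2 + 19*b - 12) = (b - 3)*(b - 1)*(b + 2)*(b^2 - 7*b + 12) = (b - 3)^2*(b - 1)*(b + 2)*(b - 4)
(4) = (n - 1)*(n^4 - n^3 - 19*n^2 - 11*n + 30) = (n - 1)*(n + 3)*(n^3 - 4*n^2 - 7*n + 10) = (n - 5)*(n - 1)*(n + 3)*(n^2 + n - 2) = (n - 5)*(n - 1)^2*(n + 3)*(n + 2)
(5) = (z)*(z - 4)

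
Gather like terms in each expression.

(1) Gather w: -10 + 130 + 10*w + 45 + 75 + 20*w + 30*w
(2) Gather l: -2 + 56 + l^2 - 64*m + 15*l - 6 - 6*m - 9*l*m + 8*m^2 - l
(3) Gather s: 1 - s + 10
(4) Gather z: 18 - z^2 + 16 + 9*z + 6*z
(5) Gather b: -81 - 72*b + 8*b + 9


(1) = 60*w + 240
(2) = l^2 + l*(14 - 9*m) + 8*m^2 - 70*m + 48
(3) = 11 - s
(4) = -z^2 + 15*z + 34
(5) = -64*b - 72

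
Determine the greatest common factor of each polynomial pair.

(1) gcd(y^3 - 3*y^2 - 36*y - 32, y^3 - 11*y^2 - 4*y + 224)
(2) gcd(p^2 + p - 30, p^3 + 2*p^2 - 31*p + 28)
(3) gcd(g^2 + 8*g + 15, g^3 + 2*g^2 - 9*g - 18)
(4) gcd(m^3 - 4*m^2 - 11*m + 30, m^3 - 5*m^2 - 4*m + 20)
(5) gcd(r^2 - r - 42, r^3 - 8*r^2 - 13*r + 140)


(1) = gcd((y - 8)*(y + 1)*(y + 4), (y - 8)*(y - 7)*(y + 4)) = y^2 - 4*y - 32
(2) = 1
(3) = gcd((g + 3)*(g + 5), (g - 3)*(g + 2)*(g + 3)) = g + 3
(4) = gcd((m - 5)*(m - 2)*(m + 3), (m - 5)*(m - 2)*(m + 2)) = m^2 - 7*m + 10
(5) = gcd((r - 7)*(r + 6), (r - 7)*(r - 5)*(r + 4)) = r - 7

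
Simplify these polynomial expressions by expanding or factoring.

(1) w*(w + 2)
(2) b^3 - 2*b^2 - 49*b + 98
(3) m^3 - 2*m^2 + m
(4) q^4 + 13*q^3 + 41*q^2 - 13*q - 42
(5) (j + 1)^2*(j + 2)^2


(1) = w^2 + 2*w
(2) = (b - 7)*(b - 2)*(b + 7)
(3) = m*(m - 1)^2
(4) = (q - 1)*(q + 1)*(q + 6)*(q + 7)
(5) = j^4 + 6*j^3 + 13*j^2 + 12*j + 4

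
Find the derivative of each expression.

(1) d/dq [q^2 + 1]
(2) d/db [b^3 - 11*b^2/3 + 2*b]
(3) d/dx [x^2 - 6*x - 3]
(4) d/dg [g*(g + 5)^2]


(1) = 2*q
(2) = 3*b^2 - 22*b/3 + 2
(3) = 2*x - 6
(4) = (g + 5)*(3*g + 5)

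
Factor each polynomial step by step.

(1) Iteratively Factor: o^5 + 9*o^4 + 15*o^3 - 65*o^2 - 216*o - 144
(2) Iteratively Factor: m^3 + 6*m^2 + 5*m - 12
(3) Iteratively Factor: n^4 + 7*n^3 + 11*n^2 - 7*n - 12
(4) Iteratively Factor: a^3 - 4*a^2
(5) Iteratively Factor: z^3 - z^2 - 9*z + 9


(1) = (o + 4)*(o^4 + 5*o^3 - 5*o^2 - 45*o - 36) = (o - 3)*(o + 4)*(o^3 + 8*o^2 + 19*o + 12) = (o - 3)*(o + 3)*(o + 4)*(o^2 + 5*o + 4) = (o - 3)*(o + 3)*(o + 4)^2*(o + 1)
(2) = (m + 4)*(m^2 + 2*m - 3) = (m + 3)*(m + 4)*(m - 1)
(3) = (n + 4)*(n^3 + 3*n^2 - n - 3) = (n + 1)*(n + 4)*(n^2 + 2*n - 3) = (n - 1)*(n + 1)*(n + 4)*(n + 3)
(4) = (a - 4)*(a^2) = a*(a - 4)*(a)
(5) = (z - 3)*(z^2 + 2*z - 3) = (z - 3)*(z + 3)*(z - 1)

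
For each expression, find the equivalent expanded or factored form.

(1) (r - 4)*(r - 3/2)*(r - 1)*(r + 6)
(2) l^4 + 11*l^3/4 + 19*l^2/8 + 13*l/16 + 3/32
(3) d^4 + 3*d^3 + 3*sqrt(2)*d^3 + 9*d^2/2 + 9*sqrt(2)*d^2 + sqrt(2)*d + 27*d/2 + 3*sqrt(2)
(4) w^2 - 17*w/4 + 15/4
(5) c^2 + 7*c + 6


(1) = r^4 - r^3/2 - 55*r^2/2 + 63*r - 36
(2) = (l + 1/4)*(l + 1/2)^2*(l + 3/2)
(3) = (d + 3)*(d + sqrt(2)/2)^2*(d + 2*sqrt(2))
(4) = (w - 3)*(w - 5/4)
(5) = (c + 1)*(c + 6)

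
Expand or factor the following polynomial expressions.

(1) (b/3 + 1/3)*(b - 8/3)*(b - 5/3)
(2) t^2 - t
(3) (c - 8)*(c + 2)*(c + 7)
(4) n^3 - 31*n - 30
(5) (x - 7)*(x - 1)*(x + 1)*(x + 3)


(1) = b^3/3 - 10*b^2/9 + b/27 + 40/27
(2) = t*(t - 1)
(3) = c^3 + c^2 - 58*c - 112
(4) = (n - 6)*(n + 1)*(n + 5)
(5) = x^4 - 4*x^3 - 22*x^2 + 4*x + 21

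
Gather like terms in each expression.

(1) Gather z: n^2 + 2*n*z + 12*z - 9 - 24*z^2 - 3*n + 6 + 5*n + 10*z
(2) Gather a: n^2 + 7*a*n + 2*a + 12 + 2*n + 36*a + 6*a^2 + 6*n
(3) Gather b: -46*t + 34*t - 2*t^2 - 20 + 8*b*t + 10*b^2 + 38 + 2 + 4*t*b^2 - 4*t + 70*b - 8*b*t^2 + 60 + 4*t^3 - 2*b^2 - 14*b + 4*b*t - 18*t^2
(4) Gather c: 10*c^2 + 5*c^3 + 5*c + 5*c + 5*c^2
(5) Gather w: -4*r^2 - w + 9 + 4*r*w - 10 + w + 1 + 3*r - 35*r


(1) = n^2 + 2*n - 24*z^2 + z*(2*n + 22) - 3
(2) = 6*a^2 + a*(7*n + 38) + n^2 + 8*n + 12
(3) = b^2*(4*t + 8) + b*(-8*t^2 + 12*t + 56) + 4*t^3 - 20*t^2 - 16*t + 80
(4) = 5*c^3 + 15*c^2 + 10*c
(5) = -4*r^2 + 4*r*w - 32*r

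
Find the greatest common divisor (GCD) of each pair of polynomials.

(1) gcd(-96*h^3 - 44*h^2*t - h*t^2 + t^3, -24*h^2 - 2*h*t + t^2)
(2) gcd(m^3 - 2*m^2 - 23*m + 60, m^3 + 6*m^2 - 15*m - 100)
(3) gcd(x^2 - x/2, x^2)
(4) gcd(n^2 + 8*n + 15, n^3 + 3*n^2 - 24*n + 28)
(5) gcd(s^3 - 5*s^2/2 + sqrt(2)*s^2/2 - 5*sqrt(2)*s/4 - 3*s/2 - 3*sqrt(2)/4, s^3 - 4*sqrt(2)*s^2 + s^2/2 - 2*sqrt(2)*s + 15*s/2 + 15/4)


(1) = 4*h + t
(2) = gcd((m - 4)*(m - 3)*(m + 5), (m - 4)*(m + 5)^2) = m^2 + m - 20
(3) = x
(4) = 1
(5) = s + 1/2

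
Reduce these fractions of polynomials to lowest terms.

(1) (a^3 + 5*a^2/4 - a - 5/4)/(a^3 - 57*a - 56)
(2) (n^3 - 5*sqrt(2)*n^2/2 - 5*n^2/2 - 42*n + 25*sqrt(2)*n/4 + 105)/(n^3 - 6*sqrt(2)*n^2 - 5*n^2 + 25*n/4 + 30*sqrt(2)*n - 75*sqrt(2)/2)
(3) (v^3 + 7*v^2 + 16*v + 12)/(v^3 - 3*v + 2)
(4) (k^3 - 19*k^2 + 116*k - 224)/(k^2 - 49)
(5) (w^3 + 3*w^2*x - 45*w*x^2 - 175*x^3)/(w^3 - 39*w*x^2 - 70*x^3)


(1) = (4*a^2 + a - 5)/(4*a^2 - 4*a - 224)
(2) = (16*n + 56*sqrt(2))/(16*n - 40)
(3) = (v^2 + 5*v + 6)/(v^2 - 2*v + 1)
(4) = (k^2 - 12*k + 32)/(k + 7)
(5) = (w + 5*x)/(w + 2*x)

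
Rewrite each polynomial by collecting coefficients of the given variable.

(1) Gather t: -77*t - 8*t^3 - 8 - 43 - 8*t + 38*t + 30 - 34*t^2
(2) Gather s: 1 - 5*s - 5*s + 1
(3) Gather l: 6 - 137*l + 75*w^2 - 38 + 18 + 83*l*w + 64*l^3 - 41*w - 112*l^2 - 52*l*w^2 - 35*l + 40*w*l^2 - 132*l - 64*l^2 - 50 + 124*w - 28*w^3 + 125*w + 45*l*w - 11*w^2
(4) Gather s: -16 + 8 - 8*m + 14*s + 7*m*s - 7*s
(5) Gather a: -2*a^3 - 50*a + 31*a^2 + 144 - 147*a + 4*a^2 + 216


(1) = -8*t^3 - 34*t^2 - 47*t - 21
(2) = 2 - 10*s
(3) = 64*l^3 + l^2*(40*w - 176) + l*(-52*w^2 + 128*w - 304) - 28*w^3 + 64*w^2 + 208*w - 64
(4) = -8*m + s*(7*m + 7) - 8
(5) = -2*a^3 + 35*a^2 - 197*a + 360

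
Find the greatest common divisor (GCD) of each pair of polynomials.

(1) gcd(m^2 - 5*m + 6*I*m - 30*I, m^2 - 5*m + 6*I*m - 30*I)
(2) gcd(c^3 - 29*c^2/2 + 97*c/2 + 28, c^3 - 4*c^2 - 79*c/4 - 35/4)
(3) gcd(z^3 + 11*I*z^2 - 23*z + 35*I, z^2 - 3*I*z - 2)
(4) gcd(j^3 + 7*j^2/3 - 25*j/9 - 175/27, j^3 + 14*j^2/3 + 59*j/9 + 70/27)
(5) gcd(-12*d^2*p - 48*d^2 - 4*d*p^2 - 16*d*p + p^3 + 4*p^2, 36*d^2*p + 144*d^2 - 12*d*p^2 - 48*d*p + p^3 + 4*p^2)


(1) = m^2 + m*(-5 + 6*I) - 30*I
(2) = c^2 - 13*c/2 - 7/2
(3) = z - I
(4) = j^2 + 4*j + 35/9
(5) = -6*d*p - 24*d + p^2 + 4*p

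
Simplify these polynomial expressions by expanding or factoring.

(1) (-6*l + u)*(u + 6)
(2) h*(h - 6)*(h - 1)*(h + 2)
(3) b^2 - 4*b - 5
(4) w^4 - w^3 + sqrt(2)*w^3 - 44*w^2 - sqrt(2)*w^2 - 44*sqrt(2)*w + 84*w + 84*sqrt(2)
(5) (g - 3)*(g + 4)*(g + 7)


(1) = -6*l*u - 36*l + u^2 + 6*u
(2) = h^4 - 5*h^3 - 8*h^2 + 12*h
(3) = (b - 5)*(b + 1)
(4) = (w - 6)*(w - 2)*(w + 7)*(w + sqrt(2))
(5) = g^3 + 8*g^2 - 5*g - 84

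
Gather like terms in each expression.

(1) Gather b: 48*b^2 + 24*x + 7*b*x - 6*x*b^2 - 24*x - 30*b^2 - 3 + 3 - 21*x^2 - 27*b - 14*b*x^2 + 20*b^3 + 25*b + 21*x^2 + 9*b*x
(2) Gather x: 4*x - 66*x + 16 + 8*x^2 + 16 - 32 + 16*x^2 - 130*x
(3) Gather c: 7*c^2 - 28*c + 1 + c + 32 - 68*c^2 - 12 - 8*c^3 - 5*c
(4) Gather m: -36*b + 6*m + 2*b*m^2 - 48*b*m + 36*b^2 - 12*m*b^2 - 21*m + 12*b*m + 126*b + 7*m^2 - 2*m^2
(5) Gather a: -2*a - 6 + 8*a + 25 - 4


(1) = 20*b^3 + b^2*(18 - 6*x) + b*(-14*x^2 + 16*x - 2)
(2) = 24*x^2 - 192*x
(3) = -8*c^3 - 61*c^2 - 32*c + 21
(4) = 36*b^2 + 90*b + m^2*(2*b + 5) + m*(-12*b^2 - 36*b - 15)
(5) = 6*a + 15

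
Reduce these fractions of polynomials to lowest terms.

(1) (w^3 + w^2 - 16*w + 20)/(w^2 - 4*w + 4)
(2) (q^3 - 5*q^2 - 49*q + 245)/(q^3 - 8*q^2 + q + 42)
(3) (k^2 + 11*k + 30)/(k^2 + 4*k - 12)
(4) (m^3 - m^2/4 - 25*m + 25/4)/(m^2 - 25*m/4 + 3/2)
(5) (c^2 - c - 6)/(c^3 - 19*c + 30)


(1) = w + 5
(2) = (q^2 + 2*q - 35)/(q^2 - q - 6)
(3) = (k + 5)/(k - 2)
(4) = (m^2 - 25)/(m - 6)
(5) = (c + 2)/(c^2 + 3*c - 10)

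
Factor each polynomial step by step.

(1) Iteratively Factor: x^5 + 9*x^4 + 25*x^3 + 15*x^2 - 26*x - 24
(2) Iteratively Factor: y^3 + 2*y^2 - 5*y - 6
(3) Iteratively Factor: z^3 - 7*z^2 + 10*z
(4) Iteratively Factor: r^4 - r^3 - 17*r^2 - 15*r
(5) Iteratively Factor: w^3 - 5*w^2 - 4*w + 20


(1) = (x + 2)*(x^4 + 7*x^3 + 11*x^2 - 7*x - 12) = (x - 1)*(x + 2)*(x^3 + 8*x^2 + 19*x + 12) = (x - 1)*(x + 1)*(x + 2)*(x^2 + 7*x + 12) = (x - 1)*(x + 1)*(x + 2)*(x + 4)*(x + 3)
(2) = (y + 1)*(y^2 + y - 6) = (y - 2)*(y + 1)*(y + 3)
(3) = (z)*(z^2 - 7*z + 10) = z*(z - 5)*(z - 2)
(4) = (r)*(r^3 - r^2 - 17*r - 15) = r*(r + 3)*(r^2 - 4*r - 5) = r*(r + 1)*(r + 3)*(r - 5)
(5) = (w - 5)*(w^2 - 4) = (w - 5)*(w - 2)*(w + 2)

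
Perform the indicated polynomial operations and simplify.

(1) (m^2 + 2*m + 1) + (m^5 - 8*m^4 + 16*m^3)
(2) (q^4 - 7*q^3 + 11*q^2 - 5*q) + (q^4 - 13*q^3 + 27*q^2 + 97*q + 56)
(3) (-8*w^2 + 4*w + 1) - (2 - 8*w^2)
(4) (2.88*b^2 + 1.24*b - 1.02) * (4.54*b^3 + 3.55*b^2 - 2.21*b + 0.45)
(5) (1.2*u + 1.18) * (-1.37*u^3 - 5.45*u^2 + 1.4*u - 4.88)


(1) = m^5 - 8*m^4 + 16*m^3 + m^2 + 2*m + 1
(2) = 2*q^4 - 20*q^3 + 38*q^2 + 92*q + 56
(3) = 4*w - 1
(4) = 13.0752*b^5 + 15.8536*b^4 - 6.5936*b^3 - 5.0654*b^2 + 2.8122*b - 0.459
(5) = -1.644*u^4 - 8.1566*u^3 - 4.751*u^2 - 4.204*u - 5.7584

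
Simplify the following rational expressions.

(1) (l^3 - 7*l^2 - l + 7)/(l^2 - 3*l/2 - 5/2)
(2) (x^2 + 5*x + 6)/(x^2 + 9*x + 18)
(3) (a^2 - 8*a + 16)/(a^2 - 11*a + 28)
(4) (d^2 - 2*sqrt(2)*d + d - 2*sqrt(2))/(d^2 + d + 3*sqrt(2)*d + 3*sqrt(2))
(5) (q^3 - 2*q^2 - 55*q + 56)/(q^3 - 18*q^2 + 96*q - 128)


(1) = (2*l^2 - 16*l + 14)/(2*l - 5)
(2) = (x + 2)/(x + 6)
(3) = (a - 4)/(a - 7)
(4) = (d - 2*sqrt(2))/(d + 3*sqrt(2))
(5) = (q^2 + 6*q - 7)/(q^2 - 10*q + 16)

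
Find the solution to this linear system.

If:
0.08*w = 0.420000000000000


Then:
w = 5.25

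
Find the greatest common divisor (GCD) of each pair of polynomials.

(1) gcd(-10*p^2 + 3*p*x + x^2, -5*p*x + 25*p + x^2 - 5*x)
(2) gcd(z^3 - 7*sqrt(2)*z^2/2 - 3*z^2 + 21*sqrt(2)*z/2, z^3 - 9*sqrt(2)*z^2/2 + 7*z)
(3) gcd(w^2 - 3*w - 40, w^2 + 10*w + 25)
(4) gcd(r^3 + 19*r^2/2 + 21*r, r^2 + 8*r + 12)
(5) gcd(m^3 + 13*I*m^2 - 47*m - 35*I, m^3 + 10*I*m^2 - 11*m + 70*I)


(1) = 1
(2) = gcd(z*(z - 3)*(z - 7*sqrt(2)/2), z*(z - 7*sqrt(2)/2)*(z - sqrt(2))) = z^2 - 7*sqrt(2)*z/2
(3) = w + 5
(4) = r + 6
(5) = m^2 + 12*I*m - 35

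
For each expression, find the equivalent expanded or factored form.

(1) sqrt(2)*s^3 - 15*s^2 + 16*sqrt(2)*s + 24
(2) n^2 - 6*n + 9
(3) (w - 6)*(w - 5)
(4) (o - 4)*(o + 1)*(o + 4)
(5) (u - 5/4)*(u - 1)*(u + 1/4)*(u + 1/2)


(1) = (s - 6*sqrt(2))*(s - 2*sqrt(2))*(sqrt(2)*s + 1)
(2) = (n - 3)^2
(3) = w^2 - 11*w + 30
(4) = o^3 + o^2 - 16*o - 16
(5) = u^4 - 3*u^3/2 - 5*u^2/16 + 21*u/32 + 5/32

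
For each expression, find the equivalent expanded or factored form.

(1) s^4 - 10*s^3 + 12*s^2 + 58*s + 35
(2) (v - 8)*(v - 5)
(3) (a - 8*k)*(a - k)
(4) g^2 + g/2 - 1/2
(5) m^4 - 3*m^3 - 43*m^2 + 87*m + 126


(1) = (s - 7)*(s - 5)*(s + 1)^2
(2) = v^2 - 13*v + 40
(3) = a^2 - 9*a*k + 8*k^2
(4) = (g - 1/2)*(g + 1)
(5) = (m - 7)*(m - 3)*(m + 1)*(m + 6)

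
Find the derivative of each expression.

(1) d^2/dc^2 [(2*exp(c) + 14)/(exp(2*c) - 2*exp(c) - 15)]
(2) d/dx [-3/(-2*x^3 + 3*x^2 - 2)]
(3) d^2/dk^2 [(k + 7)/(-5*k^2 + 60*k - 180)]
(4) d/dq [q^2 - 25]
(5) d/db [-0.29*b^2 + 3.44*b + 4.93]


(1) = 2*(exp(4*c) + 30*exp(3*c) + 48*exp(2*c) + 418*exp(c) + 15)*exp(c)/(exp(6*c) - 6*exp(5*c) - 33*exp(4*c) + 172*exp(3*c) + 495*exp(2*c) - 1350*exp(c) - 3375)
(2) = 18*x*(1 - x)/(2*x^3 - 3*x^2 + 2)^2
(3) = 2*(-k - 33)/(5*(k^4 - 24*k^3 + 216*k^2 - 864*k + 1296))
(4) = 2*q
(5) = 3.44 - 0.58*b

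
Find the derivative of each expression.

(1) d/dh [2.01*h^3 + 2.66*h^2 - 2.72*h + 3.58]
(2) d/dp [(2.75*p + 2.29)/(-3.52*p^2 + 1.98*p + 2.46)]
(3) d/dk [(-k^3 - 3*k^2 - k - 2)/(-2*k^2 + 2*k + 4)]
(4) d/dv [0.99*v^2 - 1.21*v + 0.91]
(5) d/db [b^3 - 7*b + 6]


(1) = 6.03*h^2 + 5.32*h - 2.72
(2) = (9.68*p^2 + 16.1216*p + 2.2308)/(12.3904*p^4 - 13.9392*p^3 - 13.398*p^2 + 9.7416*p + 6.0516)
(3) = k*(k^3 - 2*k^2 - 10*k - 16)/(2*(k^4 - 2*k^3 - 3*k^2 + 4*k + 4))
(4) = 1.98*v - 1.21
(5) = 3*b^2 - 7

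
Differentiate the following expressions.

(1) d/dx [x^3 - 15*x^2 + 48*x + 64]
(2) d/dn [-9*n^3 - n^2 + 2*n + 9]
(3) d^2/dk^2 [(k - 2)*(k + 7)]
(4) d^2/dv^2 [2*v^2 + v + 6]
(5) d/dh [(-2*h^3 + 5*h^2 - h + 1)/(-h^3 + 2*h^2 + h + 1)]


(1) = 3*x^2 - 30*x + 48
(2) = -27*n^2 - 2*n + 2
(3) = 2
(4) = 4
(5) = (h^4 - 6*h^3 + 4*h^2 + 6*h - 2)/(h^6 - 4*h^5 + 2*h^4 + 2*h^3 + 5*h^2 + 2*h + 1)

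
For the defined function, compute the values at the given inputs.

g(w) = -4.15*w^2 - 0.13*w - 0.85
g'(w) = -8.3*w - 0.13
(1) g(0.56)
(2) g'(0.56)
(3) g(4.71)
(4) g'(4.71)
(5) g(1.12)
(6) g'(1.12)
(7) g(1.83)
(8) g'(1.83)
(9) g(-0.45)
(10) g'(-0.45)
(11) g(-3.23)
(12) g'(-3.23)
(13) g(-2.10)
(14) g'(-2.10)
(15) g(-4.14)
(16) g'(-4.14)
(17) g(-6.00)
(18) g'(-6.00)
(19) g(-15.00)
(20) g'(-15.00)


(1) = -2.22
(2) = -4.78
(3) = -93.53
(4) = -39.22
(5) = -6.20
(6) = -9.43
(7) = -14.99
(8) = -15.32
(9) = -1.63
(10) = 3.61
(11) = -43.73
(12) = 26.68
(13) = -18.88
(14) = 17.30
(15) = -71.44
(16) = 34.23
(17) = -149.47
(18) = 49.67
(19) = -932.65
(20) = 124.37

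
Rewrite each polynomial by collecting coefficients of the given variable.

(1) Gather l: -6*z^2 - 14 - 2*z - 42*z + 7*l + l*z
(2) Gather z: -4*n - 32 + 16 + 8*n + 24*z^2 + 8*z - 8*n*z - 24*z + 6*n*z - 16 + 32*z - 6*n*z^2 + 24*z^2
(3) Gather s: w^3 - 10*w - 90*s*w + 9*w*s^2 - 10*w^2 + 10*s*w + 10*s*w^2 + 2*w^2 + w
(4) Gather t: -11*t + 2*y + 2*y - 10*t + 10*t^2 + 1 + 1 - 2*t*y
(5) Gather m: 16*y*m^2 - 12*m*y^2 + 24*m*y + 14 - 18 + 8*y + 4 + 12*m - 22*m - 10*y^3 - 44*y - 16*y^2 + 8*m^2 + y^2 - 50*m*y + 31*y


(1) = l*(z + 7) - 6*z^2 - 44*z - 14
(2) = 4*n + z^2*(48 - 6*n) + z*(16 - 2*n) - 32
(3) = 9*s^2*w + s*(10*w^2 - 80*w) + w^3 - 8*w^2 - 9*w
(4) = 10*t^2 + t*(-2*y - 21) + 4*y + 2
(5) = m^2*(16*y + 8) + m*(-12*y^2 - 26*y - 10) - 10*y^3 - 15*y^2 - 5*y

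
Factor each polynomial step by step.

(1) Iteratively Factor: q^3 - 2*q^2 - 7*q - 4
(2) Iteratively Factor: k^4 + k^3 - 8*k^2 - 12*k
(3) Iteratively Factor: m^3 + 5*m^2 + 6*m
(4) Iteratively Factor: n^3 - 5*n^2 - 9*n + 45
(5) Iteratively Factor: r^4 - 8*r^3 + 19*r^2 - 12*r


(1) = (q + 1)*(q^2 - 3*q - 4) = (q + 1)^2*(q - 4)
(2) = (k)*(k^3 + k^2 - 8*k - 12) = k*(k + 2)*(k^2 - k - 6) = k*(k + 2)^2*(k - 3)
(3) = (m + 3)*(m^2 + 2*m) = m*(m + 3)*(m + 2)
(4) = (n - 5)*(n^2 - 9) = (n - 5)*(n + 3)*(n - 3)
(5) = (r - 4)*(r^3 - 4*r^2 + 3*r) = (r - 4)*(r - 3)*(r^2 - r) = (r - 4)*(r - 3)*(r - 1)*(r)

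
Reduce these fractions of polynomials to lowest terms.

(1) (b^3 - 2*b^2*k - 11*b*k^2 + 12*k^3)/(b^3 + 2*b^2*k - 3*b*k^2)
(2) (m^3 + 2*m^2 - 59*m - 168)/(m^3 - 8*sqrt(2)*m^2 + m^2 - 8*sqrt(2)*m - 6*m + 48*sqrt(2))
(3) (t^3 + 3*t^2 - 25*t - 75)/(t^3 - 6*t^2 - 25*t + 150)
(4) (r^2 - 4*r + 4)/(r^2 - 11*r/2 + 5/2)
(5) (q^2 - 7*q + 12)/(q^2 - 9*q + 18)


(1) = (b - 4*k)/b
(2) = (m^2 - m - 56)/(m^2 + m*(-8*sqrt(2) - 2) + 16*sqrt(2))
(3) = (t + 3)/(t - 6)
(4) = (2*r^2 - 8*r + 8)/(2*r^2 - 11*r + 5)
(5) = (q - 4)/(q - 6)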